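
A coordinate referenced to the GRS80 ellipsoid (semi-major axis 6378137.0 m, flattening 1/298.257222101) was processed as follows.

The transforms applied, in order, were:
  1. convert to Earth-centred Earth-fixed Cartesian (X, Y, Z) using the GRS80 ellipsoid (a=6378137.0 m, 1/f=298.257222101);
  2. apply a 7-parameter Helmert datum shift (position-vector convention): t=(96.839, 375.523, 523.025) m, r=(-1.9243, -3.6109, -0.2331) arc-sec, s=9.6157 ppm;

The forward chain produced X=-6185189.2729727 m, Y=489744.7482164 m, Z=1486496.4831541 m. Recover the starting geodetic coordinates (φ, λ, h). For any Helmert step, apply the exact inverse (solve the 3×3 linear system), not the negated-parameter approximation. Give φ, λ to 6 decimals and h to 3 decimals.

start: X=-6185189.2730, Y=489744.7482, Z=1486496.4832 m
→ Helmert⁻¹: X=-6185201.1743, Y=489343.6658, Z=1486072.0138
→ geod (Bowring, a=6378137.000): φ=13.55680200°, λ=175.47645300°, h=3042.9260 m

φ=13.556802°, λ=175.476453°, h=3042.926 m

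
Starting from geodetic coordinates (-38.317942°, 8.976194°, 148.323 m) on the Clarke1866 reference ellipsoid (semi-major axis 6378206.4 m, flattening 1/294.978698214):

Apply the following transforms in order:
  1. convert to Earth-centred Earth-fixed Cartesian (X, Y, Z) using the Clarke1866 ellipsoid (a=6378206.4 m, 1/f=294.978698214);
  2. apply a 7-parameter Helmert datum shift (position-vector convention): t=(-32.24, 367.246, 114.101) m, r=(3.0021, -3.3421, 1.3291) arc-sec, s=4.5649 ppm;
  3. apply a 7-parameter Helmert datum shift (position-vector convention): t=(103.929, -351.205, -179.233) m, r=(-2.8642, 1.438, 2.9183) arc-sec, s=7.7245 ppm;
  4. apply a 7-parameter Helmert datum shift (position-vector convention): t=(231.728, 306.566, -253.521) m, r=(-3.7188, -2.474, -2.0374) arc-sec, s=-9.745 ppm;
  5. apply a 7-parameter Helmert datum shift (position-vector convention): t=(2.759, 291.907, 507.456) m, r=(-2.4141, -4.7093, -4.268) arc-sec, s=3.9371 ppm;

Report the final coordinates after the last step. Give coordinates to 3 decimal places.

X=4950019.854 m, Y=782271.814 m, Z=-3932731.833 m

start: φ=-38.317942°, λ=8.976194°, h=148.323 m
→ ECEF (a=6378206.400, f=1/294.978698214): X=4949500.5086, Y=781815.9351, Z=-3933090.4797
→ Helmert 7p (PV): X=4949549.5528, Y=782275.8879, Z=-3932902.7569
→ Helmert 7p (PV): X=4949653.2277, Y=781946.1411, Z=-3933157.7390
→ Helmert 7p (PV): X=4949891.6200, Y=782125.2856, Z=-3933327.6622
→ Helmert 7p (PV): X=4950019.8543, Y=782271.8137, Z=-3932731.8330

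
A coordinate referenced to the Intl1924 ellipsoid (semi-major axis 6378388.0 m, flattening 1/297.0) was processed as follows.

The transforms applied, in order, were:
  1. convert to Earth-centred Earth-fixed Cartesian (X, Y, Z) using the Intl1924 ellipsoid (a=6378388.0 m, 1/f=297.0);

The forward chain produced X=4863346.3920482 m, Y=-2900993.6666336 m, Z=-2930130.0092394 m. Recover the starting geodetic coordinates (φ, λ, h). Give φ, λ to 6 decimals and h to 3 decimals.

start: X=4863346.3920, Y=-2900993.6666, Z=-2930130.0092 m
→ geod (Bowring, a=6378388.000): φ=-27.51639800°, λ=-30.81614200°, h=2180.4300 m

φ=-27.516398°, λ=-30.816142°, h=2180.430 m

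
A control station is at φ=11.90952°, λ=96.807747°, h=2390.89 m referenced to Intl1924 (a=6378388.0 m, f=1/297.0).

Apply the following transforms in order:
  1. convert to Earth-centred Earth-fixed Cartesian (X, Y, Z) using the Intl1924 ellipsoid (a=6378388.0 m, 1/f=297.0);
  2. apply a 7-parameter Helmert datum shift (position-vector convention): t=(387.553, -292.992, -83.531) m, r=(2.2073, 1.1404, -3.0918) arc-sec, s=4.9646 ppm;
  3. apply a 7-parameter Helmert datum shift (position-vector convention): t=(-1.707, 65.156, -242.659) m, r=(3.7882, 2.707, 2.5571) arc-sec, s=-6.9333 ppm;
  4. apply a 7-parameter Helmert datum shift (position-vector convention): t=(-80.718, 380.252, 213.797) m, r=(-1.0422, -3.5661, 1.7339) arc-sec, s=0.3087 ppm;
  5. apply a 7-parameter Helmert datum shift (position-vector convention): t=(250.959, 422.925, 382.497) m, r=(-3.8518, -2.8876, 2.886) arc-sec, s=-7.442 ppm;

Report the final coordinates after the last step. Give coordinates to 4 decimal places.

X=-739767.6419 m, Y=6200795.9765 m, Z=1308400.9007 m

start: φ=11.909520°, λ=96.807747°, h=2390.890 m
→ ECEF (a=6378388.000, f=1/297.0): X=-740191.1387, Y=6200298.7016, Z=1308118.9455
→ Helmert 7p (PV): X=-739707.0884, Y=6200033.5881, Z=1308112.3527
→ Helmert 7p (PV): X=-739763.3617, Y=6200022.5630, Z=1307984.1992
→ Helmert 7p (PV): X=-739919.0403, Y=6200405.1192, Z=1308154.2832
→ Helmert 7p (PV): X=-739767.6419, Y=6200795.9765, Z=1308400.9007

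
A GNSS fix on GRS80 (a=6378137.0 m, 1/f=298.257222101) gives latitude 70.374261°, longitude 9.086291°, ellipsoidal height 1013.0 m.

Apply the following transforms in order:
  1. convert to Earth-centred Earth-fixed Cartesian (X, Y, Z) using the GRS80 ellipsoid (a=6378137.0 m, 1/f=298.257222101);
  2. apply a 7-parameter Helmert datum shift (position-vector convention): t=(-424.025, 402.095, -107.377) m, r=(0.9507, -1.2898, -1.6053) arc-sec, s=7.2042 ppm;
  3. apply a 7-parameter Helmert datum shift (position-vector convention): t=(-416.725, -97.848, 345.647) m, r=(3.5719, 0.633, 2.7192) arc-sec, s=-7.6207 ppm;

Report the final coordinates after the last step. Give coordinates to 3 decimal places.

start: φ=70.374261°, λ=9.086291°, h=1013.000 m
→ ECEF (a=6378137.000, f=1/298.257222101): X=2122019.1333, Y=339371.6604, Z=5986146.6857
→ Helmert 7p (PV): X=2121575.6046, Y=339732.0940, Z=5986097.2677
→ Helmert 7p (PV): X=2121156.6035, Y=339555.9649, Z=5986396.6687

X=2121156.603 m, Y=339555.965 m, Z=5986396.669 m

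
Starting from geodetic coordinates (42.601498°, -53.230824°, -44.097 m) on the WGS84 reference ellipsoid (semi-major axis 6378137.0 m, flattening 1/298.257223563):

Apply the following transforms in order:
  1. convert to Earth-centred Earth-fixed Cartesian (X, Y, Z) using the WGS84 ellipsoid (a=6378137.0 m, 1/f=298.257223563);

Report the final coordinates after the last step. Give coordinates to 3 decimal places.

start: φ=42.601498°, λ=-53.230824°, h=-44.097 m
→ ECEF (a=6378137.000, f=1/298.257223563): X=2814582.7322, Y=-3766553.2349, Z=4294990.7864

X=2814582.732 m, Y=-3766553.235 m, Z=4294990.786 m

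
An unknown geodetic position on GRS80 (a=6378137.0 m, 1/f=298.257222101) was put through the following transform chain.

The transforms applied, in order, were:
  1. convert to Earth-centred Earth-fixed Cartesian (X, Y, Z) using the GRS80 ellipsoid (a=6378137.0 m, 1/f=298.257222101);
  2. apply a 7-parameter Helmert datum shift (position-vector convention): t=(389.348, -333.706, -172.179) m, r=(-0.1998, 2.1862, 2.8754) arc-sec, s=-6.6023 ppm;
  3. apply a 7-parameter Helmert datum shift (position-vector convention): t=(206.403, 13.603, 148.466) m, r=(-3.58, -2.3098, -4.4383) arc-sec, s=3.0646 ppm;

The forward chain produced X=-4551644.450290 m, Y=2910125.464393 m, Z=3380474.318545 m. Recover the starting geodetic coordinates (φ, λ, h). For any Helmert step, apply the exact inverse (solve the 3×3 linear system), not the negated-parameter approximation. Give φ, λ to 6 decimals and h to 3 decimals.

start: X=-4551644.4503, Y=2910125.4644, Z=3380474.3185 m
→ Helmert⁻¹: X=-4551861.6638, Y=2909946.3268, Z=3380416.9720
→ Helmert⁻¹: X=-4552276.3265, Y=2910359.4331, Z=3380566.0404
→ geod (Bowring, a=6378137.000): φ=32.20634100°, λ=147.40842200°, h=1411.7210 m

φ=32.206341°, λ=147.408422°, h=1411.721 m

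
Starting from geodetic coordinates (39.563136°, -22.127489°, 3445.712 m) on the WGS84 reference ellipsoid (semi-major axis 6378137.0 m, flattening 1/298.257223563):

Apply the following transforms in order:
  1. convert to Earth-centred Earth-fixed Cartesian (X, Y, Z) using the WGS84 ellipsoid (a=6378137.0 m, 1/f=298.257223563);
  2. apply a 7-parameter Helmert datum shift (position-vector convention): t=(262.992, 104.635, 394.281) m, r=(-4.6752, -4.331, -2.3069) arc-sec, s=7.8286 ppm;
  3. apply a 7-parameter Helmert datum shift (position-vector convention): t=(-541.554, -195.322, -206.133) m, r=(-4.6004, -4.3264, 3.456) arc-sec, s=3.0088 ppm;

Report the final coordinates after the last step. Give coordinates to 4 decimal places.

X=4563172.9475 m, Y=-1855524.6621 m, Z=4043411.5572 m

start: φ=39.563136°, λ=-22.127489°, h=3445.712 m
→ ECEF (a=6378137.000, f=1/298.257223563): X=4563561.4190, Y=-1855621.1125, Z=4042904.6012
→ Helmert 7p (PV): X=4563754.4928, Y=-1855490.4072, Z=4043468.4154
→ Helmert 7p (PV): X=4563172.9475, Y=-1855524.6621, Z=4043411.5572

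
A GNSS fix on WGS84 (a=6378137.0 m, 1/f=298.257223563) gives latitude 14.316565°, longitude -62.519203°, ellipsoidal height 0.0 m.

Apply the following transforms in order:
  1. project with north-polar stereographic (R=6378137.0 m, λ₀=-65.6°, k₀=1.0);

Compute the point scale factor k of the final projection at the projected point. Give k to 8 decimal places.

1.60349027

start: φ=14.316565°, λ=-62.519203°, h=0.000 m
→ into stereo (λ₀=-65.6°): φ=14.31656500°, λ−λ₀=3.08079700°
scale k = 1.60349027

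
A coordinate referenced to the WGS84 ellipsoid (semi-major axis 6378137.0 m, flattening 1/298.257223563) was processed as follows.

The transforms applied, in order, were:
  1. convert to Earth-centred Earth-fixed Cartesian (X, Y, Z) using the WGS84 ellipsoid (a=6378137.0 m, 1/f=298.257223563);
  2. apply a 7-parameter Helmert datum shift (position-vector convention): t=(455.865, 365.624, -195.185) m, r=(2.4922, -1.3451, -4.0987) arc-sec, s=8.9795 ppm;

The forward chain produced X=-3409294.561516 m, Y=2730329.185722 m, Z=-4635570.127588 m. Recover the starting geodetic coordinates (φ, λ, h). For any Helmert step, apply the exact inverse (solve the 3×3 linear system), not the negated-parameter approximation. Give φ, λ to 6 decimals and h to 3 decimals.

φ=-46.893385°, λ=141.319994°, h=2288.278 m

start: X=-3409294.5615, Y=2730329.1857, Z=-4635570.1276 m
→ Helmert⁻¹: X=-3409804.2814, Y=2729815.2851, Z=-4635344.0666
→ geod (Bowring, a=6378137.000): φ=-46.89338500°, λ=141.31999400°, h=2288.2780 m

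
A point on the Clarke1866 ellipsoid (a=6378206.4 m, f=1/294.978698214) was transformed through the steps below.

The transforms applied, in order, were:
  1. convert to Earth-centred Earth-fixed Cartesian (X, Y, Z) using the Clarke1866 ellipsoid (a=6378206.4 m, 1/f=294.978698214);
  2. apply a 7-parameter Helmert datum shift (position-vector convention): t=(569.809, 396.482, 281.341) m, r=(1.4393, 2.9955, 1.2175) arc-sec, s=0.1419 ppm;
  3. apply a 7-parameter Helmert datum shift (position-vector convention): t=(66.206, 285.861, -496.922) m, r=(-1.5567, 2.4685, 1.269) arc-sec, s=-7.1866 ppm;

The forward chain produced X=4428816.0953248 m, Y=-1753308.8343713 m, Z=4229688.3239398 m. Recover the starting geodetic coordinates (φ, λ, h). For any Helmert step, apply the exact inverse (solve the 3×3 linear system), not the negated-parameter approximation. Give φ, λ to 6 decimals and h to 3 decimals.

start: X=4428816.0953, Y=-1753308.8344, Z=4229688.3239 m
→ Helmert⁻¹: X=4428720.3020, Y=-1753666.4707, Z=4230255.4130
→ Helmert⁻¹: X=4428078.0799, Y=-1754059.3241, Z=4230050.0186
→ geod (Bowring, a=6378206.400): φ=41.80270200°, λ=-21.60961000°, h=1435.7760 m

φ=41.802702°, λ=-21.609610°, h=1435.776 m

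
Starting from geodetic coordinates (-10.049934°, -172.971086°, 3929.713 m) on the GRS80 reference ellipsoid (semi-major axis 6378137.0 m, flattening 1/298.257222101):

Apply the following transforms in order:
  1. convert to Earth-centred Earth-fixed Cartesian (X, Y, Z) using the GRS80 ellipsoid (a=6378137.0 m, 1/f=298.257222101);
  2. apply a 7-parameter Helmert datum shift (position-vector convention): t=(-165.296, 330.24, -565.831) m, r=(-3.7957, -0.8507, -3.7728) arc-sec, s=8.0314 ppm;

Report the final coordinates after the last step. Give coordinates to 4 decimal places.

X=-6237772.5803 m, Y=-768652.1556 m, Z=-1106959.3672 m

start: φ=-10.049934°, λ=-172.971086°, h=3929.713 m
→ ECEF (a=6378137.000, f=1/298.257222101): X=-6237547.6839, Y=-769069.9514, Z=-1106373.0773
→ Helmert 7p (PV): X=-6237772.5803, Y=-768652.1556, Z=-1106959.3672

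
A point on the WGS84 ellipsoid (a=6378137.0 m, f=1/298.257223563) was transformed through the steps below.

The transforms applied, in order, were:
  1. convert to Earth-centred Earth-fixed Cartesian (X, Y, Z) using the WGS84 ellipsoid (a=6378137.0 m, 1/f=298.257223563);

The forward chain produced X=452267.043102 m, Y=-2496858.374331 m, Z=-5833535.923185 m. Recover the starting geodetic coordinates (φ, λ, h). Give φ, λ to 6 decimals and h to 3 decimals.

start: X=452267.0431, Y=-2496858.3743, Z=-5833535.9232 m
→ geod (Bowring, a=6378137.000): φ=-66.63219900°, λ=-79.73308000°, h=1383.7190 m

φ=-66.632199°, λ=-79.733080°, h=1383.719 m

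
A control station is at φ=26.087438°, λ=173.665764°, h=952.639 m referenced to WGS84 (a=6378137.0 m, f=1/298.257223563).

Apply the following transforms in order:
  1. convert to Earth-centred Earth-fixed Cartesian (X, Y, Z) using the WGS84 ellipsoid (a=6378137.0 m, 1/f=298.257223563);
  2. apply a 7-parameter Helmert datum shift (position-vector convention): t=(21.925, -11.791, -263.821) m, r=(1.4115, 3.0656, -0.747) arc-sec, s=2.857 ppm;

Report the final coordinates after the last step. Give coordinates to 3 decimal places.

start: φ=26.087438°, λ=173.665764°, h=952.639 m
→ ECEF (a=6378137.000, f=1/298.257223563): X=-5697926.5791, Y=632503.3635, Z=2788184.3613
→ Helmert 7p (PV): X=-5697877.2030, Y=632494.9350, Z=2788017.5198

X=-5697877.203 m, Y=632494.935 m, Z=2788017.520 m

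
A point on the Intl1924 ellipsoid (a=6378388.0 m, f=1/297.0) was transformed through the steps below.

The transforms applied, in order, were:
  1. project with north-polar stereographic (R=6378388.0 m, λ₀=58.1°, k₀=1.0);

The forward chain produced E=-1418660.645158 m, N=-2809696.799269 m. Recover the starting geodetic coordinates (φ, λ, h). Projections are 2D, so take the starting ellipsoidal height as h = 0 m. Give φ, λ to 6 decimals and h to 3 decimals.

start: E=-1418660.6452, N=-2809696.7993 m
→ stereo⁻¹: φ=62.27996100°, λ=31.31006300°

φ=62.279961°, λ=31.310063°, h=0.000 m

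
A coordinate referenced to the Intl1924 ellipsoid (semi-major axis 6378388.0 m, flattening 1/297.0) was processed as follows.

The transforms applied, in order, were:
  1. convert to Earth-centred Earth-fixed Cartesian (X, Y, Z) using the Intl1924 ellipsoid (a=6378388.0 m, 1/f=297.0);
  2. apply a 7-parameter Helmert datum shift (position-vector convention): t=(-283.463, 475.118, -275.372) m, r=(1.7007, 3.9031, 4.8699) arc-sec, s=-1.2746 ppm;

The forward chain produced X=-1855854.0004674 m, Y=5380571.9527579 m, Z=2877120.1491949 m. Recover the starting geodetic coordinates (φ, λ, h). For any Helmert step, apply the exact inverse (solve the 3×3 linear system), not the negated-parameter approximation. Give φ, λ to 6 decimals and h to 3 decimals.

φ=26.976028°, λ=109.028165°, h=3155.559 m

start: X=-1855854.0005, Y=5380571.9528, Z=2877120.1492 m
→ Helmert⁻¹: X=-1855500.3239, Y=5380171.2246, Z=2877319.7168
→ geod (Bowring, a=6378388.000): φ=26.97602800°, λ=109.02816500°, h=3155.5590 m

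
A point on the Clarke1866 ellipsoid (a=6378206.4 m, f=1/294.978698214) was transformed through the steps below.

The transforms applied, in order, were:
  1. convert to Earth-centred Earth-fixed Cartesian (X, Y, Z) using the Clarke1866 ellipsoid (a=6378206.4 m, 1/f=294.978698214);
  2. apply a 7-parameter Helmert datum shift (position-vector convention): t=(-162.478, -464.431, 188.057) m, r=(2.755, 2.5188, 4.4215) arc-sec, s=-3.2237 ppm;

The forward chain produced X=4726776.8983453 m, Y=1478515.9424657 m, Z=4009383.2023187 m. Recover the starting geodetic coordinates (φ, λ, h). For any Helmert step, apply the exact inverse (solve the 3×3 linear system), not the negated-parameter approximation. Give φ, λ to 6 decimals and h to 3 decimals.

φ=39.179656°, λ=17.373562°, h=2604.094 m

start: X=4726776.8983, Y=1478515.9425, Z=4009383.2023 m
→ Helmert⁻¹: X=4726937.3583, Y=1478937.3644, Z=4009246.0391
→ geod (Bowring, a=6378206.400): φ=39.17965600°, λ=17.37356200°, h=2604.0940 m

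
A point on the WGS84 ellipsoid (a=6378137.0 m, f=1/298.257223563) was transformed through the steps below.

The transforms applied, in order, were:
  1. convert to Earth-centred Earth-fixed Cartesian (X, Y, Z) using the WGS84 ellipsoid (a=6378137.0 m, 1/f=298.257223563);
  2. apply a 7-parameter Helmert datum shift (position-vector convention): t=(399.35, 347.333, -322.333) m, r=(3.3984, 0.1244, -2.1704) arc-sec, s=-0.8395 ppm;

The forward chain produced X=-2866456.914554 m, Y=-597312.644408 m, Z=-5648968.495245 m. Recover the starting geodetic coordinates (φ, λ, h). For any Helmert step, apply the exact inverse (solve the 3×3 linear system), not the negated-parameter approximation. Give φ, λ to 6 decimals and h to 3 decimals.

start: X=-2866456.9146, Y=-597312.6444, Z=-5648968.4952 m
→ Helmert⁻¹: X=-2866848.9744, Y=-597783.7118, Z=-5648642.7843
→ geod (Bowring, a=6378137.000): φ=-62.75266900°, λ=-168.22168400°, h=1386.8810 m

φ=-62.752669°, λ=-168.221684°, h=1386.881 m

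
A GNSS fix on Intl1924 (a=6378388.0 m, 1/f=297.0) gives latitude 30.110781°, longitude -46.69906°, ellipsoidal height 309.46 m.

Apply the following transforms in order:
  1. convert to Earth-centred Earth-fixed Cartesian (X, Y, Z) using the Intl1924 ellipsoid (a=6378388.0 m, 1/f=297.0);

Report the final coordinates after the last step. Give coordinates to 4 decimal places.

start: φ=30.110781°, λ=-46.699060°, h=309.460 m
→ ECEF (a=6378388.000, f=1/297.0): X=3787573.8113, Y=-4019143.5841, Z=3181204.1459

X=3787573.8113 m, Y=-4019143.5841 m, Z=3181204.1459 m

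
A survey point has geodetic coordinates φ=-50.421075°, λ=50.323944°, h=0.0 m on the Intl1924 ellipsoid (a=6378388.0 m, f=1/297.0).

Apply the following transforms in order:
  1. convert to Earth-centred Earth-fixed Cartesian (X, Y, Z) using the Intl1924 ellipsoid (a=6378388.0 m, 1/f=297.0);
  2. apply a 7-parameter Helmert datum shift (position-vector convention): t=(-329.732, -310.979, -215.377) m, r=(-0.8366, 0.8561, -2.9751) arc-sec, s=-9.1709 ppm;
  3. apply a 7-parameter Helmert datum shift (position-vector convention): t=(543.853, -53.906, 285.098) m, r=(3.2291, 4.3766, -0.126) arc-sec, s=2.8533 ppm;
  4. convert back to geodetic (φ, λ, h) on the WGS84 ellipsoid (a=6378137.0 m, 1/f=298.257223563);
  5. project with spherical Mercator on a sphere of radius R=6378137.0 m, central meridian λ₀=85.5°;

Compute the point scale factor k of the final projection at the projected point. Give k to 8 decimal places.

start: φ=-50.421075°, λ=50.323944°, h=0.000 m
→ ECEF (a=6378388.000, f=1/297.0): X=2599796.9572, Y=3134134.6438, Z=-4892857.9482
→ Helmert 7p (PV): X=2599468.2805, Y=3133737.5787, Z=-4893051.9554
→ Helmert 7p (PV): X=2599917.6421, Y=3133767.6277, Z=-4892786.9162
→ geod (Bowring, a=6378137.000): φ=-50.42128422°, λ=50.31933982°, h=11.1699 m
→ into merc (λ₀=85.5°): φ=-50.42128422°, λ−λ₀=-35.18066018°
scale k = 1.56951939

1.56951939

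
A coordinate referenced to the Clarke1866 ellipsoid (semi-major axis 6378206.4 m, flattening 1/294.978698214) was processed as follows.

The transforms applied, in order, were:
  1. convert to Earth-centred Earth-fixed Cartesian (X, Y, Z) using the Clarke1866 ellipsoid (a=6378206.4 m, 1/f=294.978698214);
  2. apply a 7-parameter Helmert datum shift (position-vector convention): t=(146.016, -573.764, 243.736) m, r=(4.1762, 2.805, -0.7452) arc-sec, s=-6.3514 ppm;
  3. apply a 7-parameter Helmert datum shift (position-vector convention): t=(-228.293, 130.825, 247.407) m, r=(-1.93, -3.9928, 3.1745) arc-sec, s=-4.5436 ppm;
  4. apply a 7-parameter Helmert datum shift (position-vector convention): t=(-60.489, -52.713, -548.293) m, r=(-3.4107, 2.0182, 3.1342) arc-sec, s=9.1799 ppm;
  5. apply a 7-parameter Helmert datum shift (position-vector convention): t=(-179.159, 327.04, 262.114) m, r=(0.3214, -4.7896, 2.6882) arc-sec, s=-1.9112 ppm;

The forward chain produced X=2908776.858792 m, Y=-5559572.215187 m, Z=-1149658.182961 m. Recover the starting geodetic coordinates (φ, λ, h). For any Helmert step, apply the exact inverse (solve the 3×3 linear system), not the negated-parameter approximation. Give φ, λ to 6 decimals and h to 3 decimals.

start: X=2908776.8588, Y=-5559572.2152, Z=-1149658.1830 m
→ Helmert⁻¹: X=2908862.4126, Y=-5559949.5837, Z=-1149981.3769
→ Helmert⁻¹: X=2908822.9630, Y=-5559871.0241, Z=-1149486.0063
→ Helmert⁻¹: X=2908956.6437, Y=-5560061.1227, Z=-1149846.9728
→ Helmert⁻¹: X=2908864.8266, Y=-5559535.4429, Z=-1149945.8931
→ geod (Bowring, a=6378206.400): φ=-10.45463600°, λ=-62.38049800°, h=1551.7440 m

φ=-10.454636°, λ=-62.380498°, h=1551.744 m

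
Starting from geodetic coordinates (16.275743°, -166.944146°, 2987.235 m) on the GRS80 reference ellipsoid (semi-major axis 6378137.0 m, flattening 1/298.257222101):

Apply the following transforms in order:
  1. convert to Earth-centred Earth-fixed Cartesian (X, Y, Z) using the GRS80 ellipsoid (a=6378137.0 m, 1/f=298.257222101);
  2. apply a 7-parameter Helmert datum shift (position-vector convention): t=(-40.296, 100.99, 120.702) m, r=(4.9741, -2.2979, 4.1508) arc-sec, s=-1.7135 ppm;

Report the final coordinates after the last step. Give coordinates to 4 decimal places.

X=-5968645.6345 m, Y=-1384154.8725 m, Z=1776894.3422 m

start: φ=16.275743°, λ=-166.944146°, h=2987.235 m
→ ECEF (a=6378137.000, f=1/298.257222101): X=-5968623.6234, Y=-1384095.2744, Z=1776876.5559
→ Helmert 7p (PV): X=-5968645.6345, Y=-1384154.8725, Z=1776894.3422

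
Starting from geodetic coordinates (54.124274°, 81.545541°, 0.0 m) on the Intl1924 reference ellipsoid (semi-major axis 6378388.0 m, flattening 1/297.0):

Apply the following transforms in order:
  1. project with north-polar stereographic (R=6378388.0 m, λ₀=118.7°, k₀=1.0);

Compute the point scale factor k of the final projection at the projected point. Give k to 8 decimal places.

1.10479537

start: φ=54.124274°, λ=81.545541°, h=0.000 m
→ into stereo (λ₀=118.7°): φ=54.12427400°, λ−λ₀=-37.15445900°
scale k = 1.10479537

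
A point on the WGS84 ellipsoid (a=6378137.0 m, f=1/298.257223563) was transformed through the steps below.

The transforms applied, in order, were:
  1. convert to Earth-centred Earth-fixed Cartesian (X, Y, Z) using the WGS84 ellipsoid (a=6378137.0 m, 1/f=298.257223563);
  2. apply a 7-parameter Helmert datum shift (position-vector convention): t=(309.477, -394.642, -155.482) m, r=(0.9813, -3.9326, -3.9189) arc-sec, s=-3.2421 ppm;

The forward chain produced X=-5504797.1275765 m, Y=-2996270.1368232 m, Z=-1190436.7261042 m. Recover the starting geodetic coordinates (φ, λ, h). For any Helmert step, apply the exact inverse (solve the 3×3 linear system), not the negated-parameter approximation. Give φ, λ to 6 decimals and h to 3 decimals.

φ=-10.822825°, λ=-151.443961°, h=2148.671 m

start: X=-5504797.1276, Y=-2996270.1368, Z=-1190436.7261 m
→ Helmert⁻¹: X=-5505090.2222, Y=-2995995.4632, Z=-1190165.8909
→ geod (Bowring, a=6378137.000): φ=-10.82282500°, λ=-151.44396100°, h=2148.6710 m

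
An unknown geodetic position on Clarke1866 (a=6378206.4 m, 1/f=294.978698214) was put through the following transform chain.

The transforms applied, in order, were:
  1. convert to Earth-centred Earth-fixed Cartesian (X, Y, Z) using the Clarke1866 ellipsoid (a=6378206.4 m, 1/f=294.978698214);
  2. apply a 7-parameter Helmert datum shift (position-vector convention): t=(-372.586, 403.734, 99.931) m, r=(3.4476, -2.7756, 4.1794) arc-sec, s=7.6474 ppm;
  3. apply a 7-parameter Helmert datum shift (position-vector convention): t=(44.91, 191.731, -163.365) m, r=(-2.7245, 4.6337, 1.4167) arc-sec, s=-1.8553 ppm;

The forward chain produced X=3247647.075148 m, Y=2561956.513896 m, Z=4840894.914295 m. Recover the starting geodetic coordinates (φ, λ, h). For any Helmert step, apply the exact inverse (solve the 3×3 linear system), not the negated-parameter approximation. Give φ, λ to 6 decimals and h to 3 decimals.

start: X=3247647.0751, Y=2561956.5139, Z=4840894.9143 m
→ Helmert⁻¹: X=3247517.0289, Y=2561683.2848, Z=4841174.0524
→ Helmert⁻¹: X=3247981.8167, Y=2561275.0660, Z=4840950.5834
→ geod (Bowring, a=6378206.400): φ=49.67969400°, λ=38.25840500°, h=1760.4660 m

φ=49.679694°, λ=38.258405°, h=1760.466 m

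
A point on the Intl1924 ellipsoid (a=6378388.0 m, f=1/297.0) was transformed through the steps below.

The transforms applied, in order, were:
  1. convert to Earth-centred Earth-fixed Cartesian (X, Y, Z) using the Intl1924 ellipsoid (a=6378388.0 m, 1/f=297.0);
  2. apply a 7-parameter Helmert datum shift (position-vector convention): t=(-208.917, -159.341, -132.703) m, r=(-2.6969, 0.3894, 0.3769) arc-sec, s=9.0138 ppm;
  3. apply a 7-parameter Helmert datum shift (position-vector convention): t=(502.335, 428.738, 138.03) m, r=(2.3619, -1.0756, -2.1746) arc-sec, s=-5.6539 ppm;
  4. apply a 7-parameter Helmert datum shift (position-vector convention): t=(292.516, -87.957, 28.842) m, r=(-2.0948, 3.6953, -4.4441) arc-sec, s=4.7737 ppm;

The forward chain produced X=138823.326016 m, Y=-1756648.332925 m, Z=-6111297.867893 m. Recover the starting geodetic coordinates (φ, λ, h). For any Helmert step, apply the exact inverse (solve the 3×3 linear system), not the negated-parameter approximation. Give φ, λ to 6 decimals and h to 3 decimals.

start: X=138823.3260, Y=-1756648.3329, Z=-6111297.8679 m
→ Helmert⁻¹: X=138677.4794, Y=-1756486.9370, Z=-6111312.8906
→ Helmert⁻¹: X=138162.5800, Y=-1756994.1332, Z=-6111466.0758
→ Helmert⁻¹: X=138378.5771, Y=-1756739.3045, Z=-6111300.9950
→ geod (Bowring, a=6378388.000): φ=-74.01775900°, λ=-85.49610400°, h=1736.6010 m

φ=-74.017759°, λ=-85.496104°, h=1736.601 m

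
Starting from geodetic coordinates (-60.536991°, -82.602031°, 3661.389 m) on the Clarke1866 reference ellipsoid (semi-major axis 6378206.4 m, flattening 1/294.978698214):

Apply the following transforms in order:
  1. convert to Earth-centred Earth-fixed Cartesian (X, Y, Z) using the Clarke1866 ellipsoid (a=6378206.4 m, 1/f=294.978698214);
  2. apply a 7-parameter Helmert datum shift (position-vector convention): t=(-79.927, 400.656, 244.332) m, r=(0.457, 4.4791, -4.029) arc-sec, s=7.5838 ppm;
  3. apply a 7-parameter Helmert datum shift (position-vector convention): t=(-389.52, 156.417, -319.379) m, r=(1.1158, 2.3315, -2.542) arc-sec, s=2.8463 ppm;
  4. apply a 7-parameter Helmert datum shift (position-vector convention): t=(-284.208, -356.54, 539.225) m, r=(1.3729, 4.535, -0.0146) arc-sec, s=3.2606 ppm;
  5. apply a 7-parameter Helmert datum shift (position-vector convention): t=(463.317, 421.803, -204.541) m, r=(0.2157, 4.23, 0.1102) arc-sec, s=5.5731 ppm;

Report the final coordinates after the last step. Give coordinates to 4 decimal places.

X=404420.4583 m, Y=-3120243.7051 m, Z=-5533065.1324 m

start: φ=-60.536991°, λ=-82.602031°, h=3661.389 m
→ ECEF (a=6378206.400, f=1/294.978698214): X=405218.7906, Y=-3120878.0125, Z=-5533139.7980
→ Helmert 7p (PV): X=404960.8210, Y=-3120496.6806, Z=-5532953.1424
→ Helmert 7p (PV): X=404471.4551, Y=-3120324.2053, Z=-5533309.7278
→ Helmert 7p (PV): X=404066.6877, Y=-3120654.1182, Z=-5532818.2065
→ Helmert 7p (PV): X=404420.4583, Y=-3120243.7051, Z=-5533065.1324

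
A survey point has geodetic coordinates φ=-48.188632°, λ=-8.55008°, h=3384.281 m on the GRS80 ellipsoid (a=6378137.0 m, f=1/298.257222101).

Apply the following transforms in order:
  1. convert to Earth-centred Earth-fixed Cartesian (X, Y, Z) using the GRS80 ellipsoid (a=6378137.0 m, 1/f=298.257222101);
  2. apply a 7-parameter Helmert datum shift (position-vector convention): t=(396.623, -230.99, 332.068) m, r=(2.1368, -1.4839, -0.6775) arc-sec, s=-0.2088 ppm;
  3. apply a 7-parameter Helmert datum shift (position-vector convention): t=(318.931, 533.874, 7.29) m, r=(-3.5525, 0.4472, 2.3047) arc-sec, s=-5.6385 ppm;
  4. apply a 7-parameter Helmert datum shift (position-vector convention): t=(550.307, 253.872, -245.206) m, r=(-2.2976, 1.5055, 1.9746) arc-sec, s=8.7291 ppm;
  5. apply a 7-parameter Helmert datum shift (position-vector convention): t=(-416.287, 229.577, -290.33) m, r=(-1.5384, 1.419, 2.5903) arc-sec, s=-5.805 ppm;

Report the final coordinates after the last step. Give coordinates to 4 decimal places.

start: φ=-48.188632°, λ=-8.550080°, h=3384.281 m
→ ECEF (a=6378137.000, f=1/298.257222101): X=4214993.2749, Y=-633701.9074, Z=-4733407.7113
→ Helmert 7p (PV): X=4215420.9892, Y=-633897.5740, Z=-4733050.8965
→ Helmert 7p (PV): X=4215712.9728, Y=-633394.5419, Z=-4733015.1410
→ Helmert 7p (PV): X=4216271.5968, Y=-633158.5628, Z=-4733325.3767
→ Helmert 7p (PV): X=4215806.2229, Y=-632907.6649, Z=-4733612.5131

X=4215806.2229 m, Y=-632907.6649 m, Z=-4733612.5131 m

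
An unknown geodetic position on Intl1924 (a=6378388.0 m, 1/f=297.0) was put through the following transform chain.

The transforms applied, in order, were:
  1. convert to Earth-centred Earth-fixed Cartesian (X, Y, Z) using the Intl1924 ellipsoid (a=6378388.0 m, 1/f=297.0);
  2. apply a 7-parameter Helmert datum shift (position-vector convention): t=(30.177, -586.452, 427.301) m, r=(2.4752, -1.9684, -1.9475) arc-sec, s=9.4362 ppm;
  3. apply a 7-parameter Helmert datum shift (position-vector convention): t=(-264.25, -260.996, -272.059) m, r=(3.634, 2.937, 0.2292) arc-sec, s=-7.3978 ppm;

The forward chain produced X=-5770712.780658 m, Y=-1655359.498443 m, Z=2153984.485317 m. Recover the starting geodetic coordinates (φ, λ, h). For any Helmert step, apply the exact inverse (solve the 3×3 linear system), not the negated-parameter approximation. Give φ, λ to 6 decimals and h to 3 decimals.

φ=19.860980°, λ=-164.001475°, h=1740.419 m

start: X=-5770712.7807, Y=-1655359.4984, Z=2153984.4853 m
→ Helmert⁻¹: X=-5770523.7326, Y=-1655066.3811, Z=2154219.4740
→ Helmert⁻¹: X=-5770463.2824, Y=-1654492.9541, Z=2153846.7716
→ geod (Bowring, a=6378388.000): φ=19.86098000°, λ=-164.00147500°, h=1740.4190 m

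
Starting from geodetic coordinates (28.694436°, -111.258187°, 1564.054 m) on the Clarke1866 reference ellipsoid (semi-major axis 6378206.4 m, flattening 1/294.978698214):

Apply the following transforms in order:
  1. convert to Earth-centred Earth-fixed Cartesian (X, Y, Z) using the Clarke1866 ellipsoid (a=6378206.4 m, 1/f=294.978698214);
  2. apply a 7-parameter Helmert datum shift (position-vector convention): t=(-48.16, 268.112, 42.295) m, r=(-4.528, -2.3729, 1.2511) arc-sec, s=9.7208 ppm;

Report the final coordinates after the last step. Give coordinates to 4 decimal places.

start: φ=28.694436°, λ=-111.258187°, h=1564.054 m
→ ECEF (a=6378206.400, f=1/294.978698214): X=-2030637.6822, Y=-5219568.0942, Z=3044819.6623
→ Helmert 7p (PV): X=-2030708.9504, Y=-5219296.1959, Z=3044982.7774

X=-2030708.9504 m, Y=-5219296.1959 m, Z=3044982.7774 m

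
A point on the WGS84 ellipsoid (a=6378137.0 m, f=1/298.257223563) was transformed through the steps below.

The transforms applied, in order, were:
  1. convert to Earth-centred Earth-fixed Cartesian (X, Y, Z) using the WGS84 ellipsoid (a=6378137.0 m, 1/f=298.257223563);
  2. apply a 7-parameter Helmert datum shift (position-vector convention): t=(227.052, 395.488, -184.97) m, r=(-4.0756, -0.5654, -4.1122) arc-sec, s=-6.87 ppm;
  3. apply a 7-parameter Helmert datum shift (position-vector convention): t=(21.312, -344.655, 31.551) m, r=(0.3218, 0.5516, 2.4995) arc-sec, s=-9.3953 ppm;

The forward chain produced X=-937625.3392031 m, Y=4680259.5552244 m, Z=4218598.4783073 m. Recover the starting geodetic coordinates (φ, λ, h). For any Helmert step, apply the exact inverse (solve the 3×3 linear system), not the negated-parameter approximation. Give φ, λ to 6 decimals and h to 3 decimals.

start: X=-937625.3392, Y=4680259.5552, Z=4218598.4783 m
→ Helmert⁻¹: X=-937610.0223, Y=4680666.1298, Z=4218596.7525
→ Helmert⁻¹: X=-937925.2596, Y=4680200.7348, Z=4218905.7532
→ geod (Bowring, a=6378137.000): φ=41.66327100°, λ=101.33212100°, h=1758.9720 m

φ=41.663271°, λ=101.332121°, h=1758.972 m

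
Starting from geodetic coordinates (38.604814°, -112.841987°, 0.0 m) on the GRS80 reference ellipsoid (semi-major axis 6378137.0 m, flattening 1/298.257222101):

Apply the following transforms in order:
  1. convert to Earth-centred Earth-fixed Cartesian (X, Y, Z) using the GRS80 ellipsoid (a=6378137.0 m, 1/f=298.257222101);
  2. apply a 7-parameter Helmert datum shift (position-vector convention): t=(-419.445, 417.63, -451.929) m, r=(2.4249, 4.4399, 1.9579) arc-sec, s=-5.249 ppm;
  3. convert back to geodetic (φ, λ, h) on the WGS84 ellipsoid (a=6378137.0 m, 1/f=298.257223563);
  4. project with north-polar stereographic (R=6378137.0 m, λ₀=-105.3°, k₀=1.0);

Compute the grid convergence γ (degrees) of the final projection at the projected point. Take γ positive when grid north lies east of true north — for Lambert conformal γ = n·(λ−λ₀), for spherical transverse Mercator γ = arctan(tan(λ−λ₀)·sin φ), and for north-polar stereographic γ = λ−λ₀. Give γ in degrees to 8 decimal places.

-7.54663347

start: φ=38.604814°, λ=-112.841987°, h=0.000 m
→ ECEF (a=6378137.000, f=1/298.257222101): X=-1937390.8021, Y=-4599432.7068, Z=3958128.4752
→ Helmert 7p (PV): X=-1937671.2202, Y=-4599055.8568, Z=3957643.4008
→ geod (Bowring, a=6378137.000): φ=38.60273916°, λ=-112.84663347°, h=-488.9771 m
→ into stereo (λ₀=-105.3°): φ=38.60273916°, λ−λ₀=-7.54663347°
convergence γ = -7.54663347°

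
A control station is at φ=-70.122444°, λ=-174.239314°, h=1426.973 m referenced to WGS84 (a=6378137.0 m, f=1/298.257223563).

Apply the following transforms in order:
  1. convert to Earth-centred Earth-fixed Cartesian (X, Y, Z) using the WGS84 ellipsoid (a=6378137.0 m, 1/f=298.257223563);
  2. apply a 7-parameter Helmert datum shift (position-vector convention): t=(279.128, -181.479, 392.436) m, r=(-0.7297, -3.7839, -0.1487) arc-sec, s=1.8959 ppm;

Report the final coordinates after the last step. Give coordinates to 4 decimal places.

X=-2164199.9162 m, Y=-218571.4773 m, Z=-5976698.1378 m

start: φ=-70.122444°, λ=-174.239314°, h=1426.973 m
→ ECEF (a=6378137.000, f=1/298.257223563): X=-2164584.4312, Y=-218369.9999, Z=-5977040.3054
→ Helmert 7p (PV): X=-2164199.9162, Y=-218571.4773, Z=-5976698.1378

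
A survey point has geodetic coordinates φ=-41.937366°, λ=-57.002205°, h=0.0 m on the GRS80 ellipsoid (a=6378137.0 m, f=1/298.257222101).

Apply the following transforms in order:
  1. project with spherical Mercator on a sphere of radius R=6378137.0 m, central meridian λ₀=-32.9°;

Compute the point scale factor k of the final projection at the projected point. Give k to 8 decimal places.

1.34431034

start: φ=-41.937366°, λ=-57.002205°, h=0.000 m
→ into merc (λ₀=-32.9°): φ=-41.93736600°, λ−λ₀=-24.10220500°
scale k = 1.34431034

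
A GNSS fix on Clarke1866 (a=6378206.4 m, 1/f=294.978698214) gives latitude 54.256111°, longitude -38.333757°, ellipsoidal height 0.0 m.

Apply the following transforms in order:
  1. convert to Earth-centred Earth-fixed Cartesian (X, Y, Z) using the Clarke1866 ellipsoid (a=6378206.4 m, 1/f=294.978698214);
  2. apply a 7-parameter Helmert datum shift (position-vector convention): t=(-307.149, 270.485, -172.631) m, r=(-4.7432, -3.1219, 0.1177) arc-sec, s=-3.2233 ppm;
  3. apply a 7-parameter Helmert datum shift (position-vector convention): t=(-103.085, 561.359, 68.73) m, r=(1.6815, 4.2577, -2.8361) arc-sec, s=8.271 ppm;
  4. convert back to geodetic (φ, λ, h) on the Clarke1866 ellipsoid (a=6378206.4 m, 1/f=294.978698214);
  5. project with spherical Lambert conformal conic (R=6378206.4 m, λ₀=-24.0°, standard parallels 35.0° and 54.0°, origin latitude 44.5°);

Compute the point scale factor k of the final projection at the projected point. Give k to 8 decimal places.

start: φ=54.256111°, λ=-38.333757°, h=0.000 m
→ ECEF (a=6378206.400, f=1/294.978698214): X=2929185.0412, Y=-2316134.4383, Z=5153245.5907
→ Helmert 7p (PV): X=2928791.7761, Y=-2315736.3143, Z=5153153.9444
→ Helmert 7p (PV): X=2928787.4457, Y=-2315276.3890, Z=5153185.9614
→ geod (Bowring, a=6378206.400): φ=54.26195306°, λ=-38.32721223°, h=-541.4280 m
→ into lcc (λ₀=-24.0°): φ=54.26195306°, λ−λ₀=-14.32721223°
scale k = 1.00082885

1.00082885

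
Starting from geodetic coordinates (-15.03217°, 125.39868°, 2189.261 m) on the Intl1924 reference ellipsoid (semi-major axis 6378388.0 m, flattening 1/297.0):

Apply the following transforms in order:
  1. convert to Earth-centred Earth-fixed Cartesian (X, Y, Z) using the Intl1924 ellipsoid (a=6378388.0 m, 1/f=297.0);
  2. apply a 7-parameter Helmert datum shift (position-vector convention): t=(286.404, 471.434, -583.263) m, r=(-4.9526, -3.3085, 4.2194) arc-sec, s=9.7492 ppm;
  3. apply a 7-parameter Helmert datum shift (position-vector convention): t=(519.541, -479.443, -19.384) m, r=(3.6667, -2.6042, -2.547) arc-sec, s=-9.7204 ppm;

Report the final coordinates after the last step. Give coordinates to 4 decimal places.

X=-3569546.5345 m, Y=5024180.9387 m, Z=-1644861.7552 m

start: φ=-15.032170°, λ=125.398680°, h=2189.261 m
→ ECEF (a=6378388.000, f=1/297.0): X=-3570358.7815, Y=5024227.9955, Z=-1644125.4072
→ Helmert 7p (PV): X=-3570183.5913, Y=5024635.8977, Z=-1644902.6057
→ Helmert 7p (PV): X=-3569546.5345, Y=5024180.9387, Z=-1644861.7552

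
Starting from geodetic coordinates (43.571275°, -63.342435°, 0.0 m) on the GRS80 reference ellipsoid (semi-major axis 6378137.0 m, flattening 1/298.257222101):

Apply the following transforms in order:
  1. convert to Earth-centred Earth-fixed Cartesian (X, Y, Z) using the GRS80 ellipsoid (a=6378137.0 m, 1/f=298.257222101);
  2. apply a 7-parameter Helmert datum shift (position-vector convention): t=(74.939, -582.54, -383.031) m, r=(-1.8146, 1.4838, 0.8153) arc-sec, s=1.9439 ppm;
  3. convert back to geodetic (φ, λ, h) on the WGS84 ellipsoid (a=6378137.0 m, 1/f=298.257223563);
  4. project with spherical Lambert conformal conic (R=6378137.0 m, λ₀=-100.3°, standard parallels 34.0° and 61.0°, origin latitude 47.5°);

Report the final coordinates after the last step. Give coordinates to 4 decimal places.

E=2796351.5034 m, N=258220.1520 m

start: φ=43.571275°, λ=-63.342435°, h=0.000 m
→ ECEF (a=6378137.000, f=1/298.257222101): X=2076582.0080, Y=-4136452.9853, Z=4373702.5249
→ Helmert 7p (PV): X=2076708.7968, Y=-4136996.8806, Z=4373349.4479
→ geod (Bowring, a=6378137.000): φ=43.56560427°, λ=-63.34405289°, h=150.0603 m
→ lcc (R=6378137.0, λ₀=-100.3°): E=2796351.5034, N=258220.1520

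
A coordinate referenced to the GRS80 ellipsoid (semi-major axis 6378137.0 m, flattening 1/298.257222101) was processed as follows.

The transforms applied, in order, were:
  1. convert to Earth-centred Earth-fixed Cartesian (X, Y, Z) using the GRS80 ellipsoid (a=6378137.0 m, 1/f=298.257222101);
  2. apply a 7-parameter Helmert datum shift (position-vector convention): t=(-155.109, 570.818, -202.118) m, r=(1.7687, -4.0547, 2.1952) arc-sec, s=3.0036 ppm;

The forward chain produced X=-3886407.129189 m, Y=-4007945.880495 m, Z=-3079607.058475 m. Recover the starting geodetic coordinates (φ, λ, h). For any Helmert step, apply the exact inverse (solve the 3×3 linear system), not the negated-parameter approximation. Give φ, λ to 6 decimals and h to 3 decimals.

φ=-29.041065°, λ=-134.113610°, h=2891.614 m

start: X=-3886407.1292, Y=-4007945.8805, Z=-3079607.0585 m
→ Helmert⁻¹: X=-3886343.5401, Y=-4008489.7022, Z=-3079284.9221
→ geod (Bowring, a=6378137.000): φ=-29.04106500°, λ=-134.11361000°, h=2891.6140 m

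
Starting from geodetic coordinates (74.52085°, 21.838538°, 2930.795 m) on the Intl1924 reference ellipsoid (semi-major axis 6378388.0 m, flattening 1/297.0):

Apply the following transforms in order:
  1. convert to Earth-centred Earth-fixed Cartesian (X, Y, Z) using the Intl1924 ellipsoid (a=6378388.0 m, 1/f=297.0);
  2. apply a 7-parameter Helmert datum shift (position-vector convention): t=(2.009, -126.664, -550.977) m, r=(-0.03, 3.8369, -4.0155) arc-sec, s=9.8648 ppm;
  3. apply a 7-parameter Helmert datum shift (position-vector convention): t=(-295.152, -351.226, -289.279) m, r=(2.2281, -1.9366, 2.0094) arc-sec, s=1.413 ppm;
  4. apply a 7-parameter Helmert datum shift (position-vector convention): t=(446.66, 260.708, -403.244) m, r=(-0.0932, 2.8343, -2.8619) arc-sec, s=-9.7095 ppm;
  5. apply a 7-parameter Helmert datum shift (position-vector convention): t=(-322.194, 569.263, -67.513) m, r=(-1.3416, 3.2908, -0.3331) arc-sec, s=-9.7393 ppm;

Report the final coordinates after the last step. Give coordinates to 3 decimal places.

start: φ=74.520850°, λ=21.838538°, h=2930.795 m
→ ECEF (a=6378388.000, f=1/297.0): X=1585830.5165, Y=635524.5802, Z=6127680.0327
→ Helmert 7p (PV): X=1585974.5288, Y=635374.2040, Z=6127159.9120
→ Helmert 7p (PV): X=1585617.9007, Y=634973.1396, Z=6126901.0446
→ Helmert 7p (PV): X=1586142.1646, Y=635208.4507, Z=6126416.2367
→ Helmert 7p (PV): X=1585903.2899, Y=635808.8131, Z=6126259.6197

X=1585903.290 m, Y=635808.813 m, Z=6126259.620 m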